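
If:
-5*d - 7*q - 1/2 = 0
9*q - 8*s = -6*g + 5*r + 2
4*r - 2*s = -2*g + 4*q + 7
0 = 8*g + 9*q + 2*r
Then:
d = 1148*s/655 + 2809/1310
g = 239*s/131 + 529/262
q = -164*s/131 - 210/131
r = -218*s/131 - 113/131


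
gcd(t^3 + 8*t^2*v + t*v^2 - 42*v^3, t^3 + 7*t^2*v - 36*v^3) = t^2 + t*v - 6*v^2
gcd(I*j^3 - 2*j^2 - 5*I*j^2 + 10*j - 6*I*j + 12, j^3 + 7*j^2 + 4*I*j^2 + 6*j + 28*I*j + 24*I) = j + 1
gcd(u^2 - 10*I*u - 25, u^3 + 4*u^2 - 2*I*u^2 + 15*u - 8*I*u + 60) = u - 5*I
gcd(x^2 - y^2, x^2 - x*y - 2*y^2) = x + y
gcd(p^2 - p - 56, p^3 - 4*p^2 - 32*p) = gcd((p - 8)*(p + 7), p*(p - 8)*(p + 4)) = p - 8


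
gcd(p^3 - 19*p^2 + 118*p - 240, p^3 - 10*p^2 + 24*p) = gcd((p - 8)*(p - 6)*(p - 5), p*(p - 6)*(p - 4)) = p - 6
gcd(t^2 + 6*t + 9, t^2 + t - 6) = t + 3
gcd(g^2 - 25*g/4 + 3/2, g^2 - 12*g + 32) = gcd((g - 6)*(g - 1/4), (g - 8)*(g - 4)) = 1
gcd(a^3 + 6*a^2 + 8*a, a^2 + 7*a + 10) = a + 2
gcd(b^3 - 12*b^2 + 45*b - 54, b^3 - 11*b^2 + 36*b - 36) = b^2 - 9*b + 18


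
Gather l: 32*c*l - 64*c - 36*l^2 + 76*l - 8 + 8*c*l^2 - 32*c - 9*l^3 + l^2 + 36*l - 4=-96*c - 9*l^3 + l^2*(8*c - 35) + l*(32*c + 112) - 12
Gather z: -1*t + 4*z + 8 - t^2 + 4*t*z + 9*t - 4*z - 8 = -t^2 + 4*t*z + 8*t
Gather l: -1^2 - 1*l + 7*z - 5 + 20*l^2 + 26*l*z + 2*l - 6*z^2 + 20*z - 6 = 20*l^2 + l*(26*z + 1) - 6*z^2 + 27*z - 12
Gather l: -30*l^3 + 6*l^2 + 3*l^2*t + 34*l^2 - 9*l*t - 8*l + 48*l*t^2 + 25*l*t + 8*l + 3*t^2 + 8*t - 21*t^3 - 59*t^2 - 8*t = -30*l^3 + l^2*(3*t + 40) + l*(48*t^2 + 16*t) - 21*t^3 - 56*t^2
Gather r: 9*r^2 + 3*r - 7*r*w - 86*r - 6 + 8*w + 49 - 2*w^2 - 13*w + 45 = 9*r^2 + r*(-7*w - 83) - 2*w^2 - 5*w + 88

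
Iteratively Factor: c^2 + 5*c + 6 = (c + 3)*(c + 2)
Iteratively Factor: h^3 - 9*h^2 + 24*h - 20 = (h - 2)*(h^2 - 7*h + 10) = (h - 5)*(h - 2)*(h - 2)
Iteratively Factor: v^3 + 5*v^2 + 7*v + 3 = (v + 3)*(v^2 + 2*v + 1) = (v + 1)*(v + 3)*(v + 1)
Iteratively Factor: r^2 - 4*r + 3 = (r - 3)*(r - 1)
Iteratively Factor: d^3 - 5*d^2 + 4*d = (d - 1)*(d^2 - 4*d) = (d - 4)*(d - 1)*(d)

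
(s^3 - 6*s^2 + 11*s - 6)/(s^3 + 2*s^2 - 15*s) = (s^2 - 3*s + 2)/(s*(s + 5))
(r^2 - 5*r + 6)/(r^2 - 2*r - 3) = (r - 2)/(r + 1)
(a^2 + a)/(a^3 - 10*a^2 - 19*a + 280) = a*(a + 1)/(a^3 - 10*a^2 - 19*a + 280)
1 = 1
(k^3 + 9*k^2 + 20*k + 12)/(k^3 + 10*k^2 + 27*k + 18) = (k + 2)/(k + 3)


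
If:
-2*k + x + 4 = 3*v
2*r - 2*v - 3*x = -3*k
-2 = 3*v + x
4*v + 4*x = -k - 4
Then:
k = 20/11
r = -105/22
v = -3/11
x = -13/11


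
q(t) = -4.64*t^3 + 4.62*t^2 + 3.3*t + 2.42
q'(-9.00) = -1207.38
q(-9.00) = 3729.50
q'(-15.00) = -3267.30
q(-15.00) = 16652.42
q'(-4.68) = -344.82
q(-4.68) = 563.78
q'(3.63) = -146.58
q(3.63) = -146.66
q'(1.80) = -25.17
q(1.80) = -3.73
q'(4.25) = -208.86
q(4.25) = -256.30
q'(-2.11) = -78.17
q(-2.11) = 59.61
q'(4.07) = -189.68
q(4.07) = -220.44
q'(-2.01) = -71.51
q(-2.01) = 52.13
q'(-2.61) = -115.64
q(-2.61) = 107.78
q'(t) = -13.92*t^2 + 9.24*t + 3.3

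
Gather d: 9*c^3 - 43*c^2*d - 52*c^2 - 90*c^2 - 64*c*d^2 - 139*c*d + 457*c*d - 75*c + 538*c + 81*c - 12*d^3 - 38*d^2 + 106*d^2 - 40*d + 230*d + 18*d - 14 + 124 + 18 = 9*c^3 - 142*c^2 + 544*c - 12*d^3 + d^2*(68 - 64*c) + d*(-43*c^2 + 318*c + 208) + 128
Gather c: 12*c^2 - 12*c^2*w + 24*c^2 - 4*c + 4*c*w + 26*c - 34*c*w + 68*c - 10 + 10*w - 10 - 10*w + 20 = c^2*(36 - 12*w) + c*(90 - 30*w)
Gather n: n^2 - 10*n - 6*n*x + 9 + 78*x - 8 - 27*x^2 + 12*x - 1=n^2 + n*(-6*x - 10) - 27*x^2 + 90*x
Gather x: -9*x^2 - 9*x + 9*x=-9*x^2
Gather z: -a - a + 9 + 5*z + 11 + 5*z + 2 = -2*a + 10*z + 22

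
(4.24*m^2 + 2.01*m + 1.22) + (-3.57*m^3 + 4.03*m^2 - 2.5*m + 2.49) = -3.57*m^3 + 8.27*m^2 - 0.49*m + 3.71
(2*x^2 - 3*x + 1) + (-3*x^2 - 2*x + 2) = -x^2 - 5*x + 3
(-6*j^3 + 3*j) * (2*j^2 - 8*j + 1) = -12*j^5 + 48*j^4 - 24*j^2 + 3*j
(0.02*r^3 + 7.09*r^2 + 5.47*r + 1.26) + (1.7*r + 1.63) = 0.02*r^3 + 7.09*r^2 + 7.17*r + 2.89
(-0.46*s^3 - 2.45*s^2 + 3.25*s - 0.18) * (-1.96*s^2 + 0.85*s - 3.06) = 0.9016*s^5 + 4.411*s^4 - 7.0449*s^3 + 10.6123*s^2 - 10.098*s + 0.5508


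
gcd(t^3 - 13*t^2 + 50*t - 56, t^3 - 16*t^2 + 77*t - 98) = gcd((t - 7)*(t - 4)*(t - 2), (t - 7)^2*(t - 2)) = t^2 - 9*t + 14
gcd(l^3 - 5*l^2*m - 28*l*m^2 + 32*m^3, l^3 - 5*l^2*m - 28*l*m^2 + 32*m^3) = l^3 - 5*l^2*m - 28*l*m^2 + 32*m^3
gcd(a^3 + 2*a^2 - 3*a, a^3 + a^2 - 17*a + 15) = a - 1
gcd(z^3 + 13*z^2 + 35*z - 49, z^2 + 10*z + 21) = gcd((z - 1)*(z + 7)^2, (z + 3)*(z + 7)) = z + 7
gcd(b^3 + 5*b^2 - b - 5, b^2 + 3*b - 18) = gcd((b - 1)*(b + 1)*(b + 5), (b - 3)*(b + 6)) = 1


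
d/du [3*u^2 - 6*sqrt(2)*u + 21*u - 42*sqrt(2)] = 6*u - 6*sqrt(2) + 21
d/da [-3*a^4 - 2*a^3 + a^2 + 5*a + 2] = -12*a^3 - 6*a^2 + 2*a + 5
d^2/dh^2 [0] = 0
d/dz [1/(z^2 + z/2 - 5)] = 2*(-4*z - 1)/(2*z^2 + z - 10)^2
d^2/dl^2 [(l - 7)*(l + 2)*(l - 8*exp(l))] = -8*l^2*exp(l) + 8*l*exp(l) + 6*l + 176*exp(l) - 10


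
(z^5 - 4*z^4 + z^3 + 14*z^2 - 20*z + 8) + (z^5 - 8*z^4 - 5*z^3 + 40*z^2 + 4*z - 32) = 2*z^5 - 12*z^4 - 4*z^3 + 54*z^2 - 16*z - 24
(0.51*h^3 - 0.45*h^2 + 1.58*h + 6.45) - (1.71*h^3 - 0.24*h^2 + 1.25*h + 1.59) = -1.2*h^3 - 0.21*h^2 + 0.33*h + 4.86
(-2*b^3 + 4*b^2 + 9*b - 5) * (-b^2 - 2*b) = 2*b^5 - 17*b^3 - 13*b^2 + 10*b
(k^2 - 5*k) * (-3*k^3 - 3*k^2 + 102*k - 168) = -3*k^5 + 12*k^4 + 117*k^3 - 678*k^2 + 840*k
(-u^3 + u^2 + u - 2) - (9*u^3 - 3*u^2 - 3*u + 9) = -10*u^3 + 4*u^2 + 4*u - 11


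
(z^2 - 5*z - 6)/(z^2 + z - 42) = (z + 1)/(z + 7)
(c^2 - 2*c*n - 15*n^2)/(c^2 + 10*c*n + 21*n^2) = (c - 5*n)/(c + 7*n)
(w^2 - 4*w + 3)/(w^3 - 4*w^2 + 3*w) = 1/w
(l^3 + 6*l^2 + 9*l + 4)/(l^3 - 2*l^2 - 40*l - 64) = (l^2 + 2*l + 1)/(l^2 - 6*l - 16)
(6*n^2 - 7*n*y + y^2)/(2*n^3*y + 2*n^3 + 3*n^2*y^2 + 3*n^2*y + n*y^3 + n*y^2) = (6*n^2 - 7*n*y + y^2)/(n*(2*n^2*y + 2*n^2 + 3*n*y^2 + 3*n*y + y^3 + y^2))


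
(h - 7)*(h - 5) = h^2 - 12*h + 35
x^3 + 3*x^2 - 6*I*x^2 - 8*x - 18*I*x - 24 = (x + 3)*(x - 4*I)*(x - 2*I)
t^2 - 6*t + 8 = (t - 4)*(t - 2)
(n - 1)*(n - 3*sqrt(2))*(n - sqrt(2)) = n^3 - 4*sqrt(2)*n^2 - n^2 + 4*sqrt(2)*n + 6*n - 6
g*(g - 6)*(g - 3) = g^3 - 9*g^2 + 18*g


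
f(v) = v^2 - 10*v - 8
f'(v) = 2*v - 10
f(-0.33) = -4.59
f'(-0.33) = -10.66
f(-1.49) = 9.12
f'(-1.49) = -12.98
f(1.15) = -18.18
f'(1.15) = -7.70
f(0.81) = -15.44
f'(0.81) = -8.38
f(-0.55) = -2.20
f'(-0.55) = -11.10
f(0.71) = -14.60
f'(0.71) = -8.58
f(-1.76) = 12.70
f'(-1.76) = -13.52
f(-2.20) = 18.84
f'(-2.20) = -14.40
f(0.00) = -8.00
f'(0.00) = -10.00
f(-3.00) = 31.00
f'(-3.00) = -16.00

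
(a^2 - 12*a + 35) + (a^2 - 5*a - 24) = 2*a^2 - 17*a + 11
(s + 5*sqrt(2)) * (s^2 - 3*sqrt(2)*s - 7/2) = s^3 + 2*sqrt(2)*s^2 - 67*s/2 - 35*sqrt(2)/2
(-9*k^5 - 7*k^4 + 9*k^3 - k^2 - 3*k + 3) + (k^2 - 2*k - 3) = -9*k^5 - 7*k^4 + 9*k^3 - 5*k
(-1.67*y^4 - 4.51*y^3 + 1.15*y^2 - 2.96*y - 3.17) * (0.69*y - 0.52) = -1.1523*y^5 - 2.2435*y^4 + 3.1387*y^3 - 2.6404*y^2 - 0.648099999999999*y + 1.6484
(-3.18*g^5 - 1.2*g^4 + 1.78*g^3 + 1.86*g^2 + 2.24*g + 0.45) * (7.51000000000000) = -23.8818*g^5 - 9.012*g^4 + 13.3678*g^3 + 13.9686*g^2 + 16.8224*g + 3.3795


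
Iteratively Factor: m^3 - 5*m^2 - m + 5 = (m + 1)*(m^2 - 6*m + 5) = (m - 5)*(m + 1)*(m - 1)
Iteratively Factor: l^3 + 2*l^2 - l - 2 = (l - 1)*(l^2 + 3*l + 2) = (l - 1)*(l + 1)*(l + 2)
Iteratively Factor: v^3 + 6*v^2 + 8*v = (v)*(v^2 + 6*v + 8) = v*(v + 2)*(v + 4)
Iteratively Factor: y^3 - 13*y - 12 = (y + 3)*(y^2 - 3*y - 4) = (y - 4)*(y + 3)*(y + 1)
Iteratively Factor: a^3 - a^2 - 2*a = (a + 1)*(a^2 - 2*a) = a*(a + 1)*(a - 2)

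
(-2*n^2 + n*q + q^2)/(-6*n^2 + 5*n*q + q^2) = (2*n + q)/(6*n + q)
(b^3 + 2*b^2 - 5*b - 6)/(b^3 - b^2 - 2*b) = (b + 3)/b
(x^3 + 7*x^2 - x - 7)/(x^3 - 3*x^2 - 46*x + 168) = (x^2 - 1)/(x^2 - 10*x + 24)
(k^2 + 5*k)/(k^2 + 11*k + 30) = k/(k + 6)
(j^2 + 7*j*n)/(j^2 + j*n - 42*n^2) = j/(j - 6*n)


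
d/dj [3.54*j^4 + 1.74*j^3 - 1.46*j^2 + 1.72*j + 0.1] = 14.16*j^3 + 5.22*j^2 - 2.92*j + 1.72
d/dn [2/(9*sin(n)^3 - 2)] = -54*sin(n)^2*cos(n)/(9*sin(n)^3 - 2)^2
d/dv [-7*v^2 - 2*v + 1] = -14*v - 2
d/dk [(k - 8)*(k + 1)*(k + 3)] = 3*k^2 - 8*k - 29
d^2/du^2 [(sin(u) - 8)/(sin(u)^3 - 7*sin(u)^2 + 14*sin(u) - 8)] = (-4*sin(u)^6 + 89*sin(u)^5 - 514*sin(u)^4 + 938*sin(u)^3 + 464*sin(u)^2 - 2800*sin(u) + 2016)/((sin(u) - 4)^3*(sin(u) - 2)^3*(sin(u) - 1)^2)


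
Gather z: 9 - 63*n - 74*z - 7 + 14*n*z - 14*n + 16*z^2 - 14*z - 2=-77*n + 16*z^2 + z*(14*n - 88)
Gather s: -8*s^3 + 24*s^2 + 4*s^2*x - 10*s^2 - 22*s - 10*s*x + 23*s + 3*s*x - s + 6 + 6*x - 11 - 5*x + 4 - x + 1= -8*s^3 + s^2*(4*x + 14) - 7*s*x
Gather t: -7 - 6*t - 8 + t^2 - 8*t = t^2 - 14*t - 15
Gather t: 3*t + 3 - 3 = 3*t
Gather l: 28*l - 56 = 28*l - 56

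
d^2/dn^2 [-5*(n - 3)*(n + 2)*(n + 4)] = -30*n - 30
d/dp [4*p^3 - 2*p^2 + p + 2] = 12*p^2 - 4*p + 1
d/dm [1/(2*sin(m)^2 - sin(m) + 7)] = (1 - 4*sin(m))*cos(m)/(-sin(m) - cos(2*m) + 8)^2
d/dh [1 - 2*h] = -2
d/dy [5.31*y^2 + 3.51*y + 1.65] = 10.62*y + 3.51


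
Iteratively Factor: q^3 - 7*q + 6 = (q - 2)*(q^2 + 2*q - 3) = (q - 2)*(q - 1)*(q + 3)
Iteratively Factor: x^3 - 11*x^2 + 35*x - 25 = (x - 5)*(x^2 - 6*x + 5) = (x - 5)^2*(x - 1)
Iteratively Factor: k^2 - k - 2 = (k + 1)*(k - 2)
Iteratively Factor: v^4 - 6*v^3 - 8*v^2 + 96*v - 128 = (v - 2)*(v^3 - 4*v^2 - 16*v + 64) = (v - 4)*(v - 2)*(v^2 - 16) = (v - 4)^2*(v - 2)*(v + 4)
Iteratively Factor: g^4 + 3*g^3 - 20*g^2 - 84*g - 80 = (g + 2)*(g^3 + g^2 - 22*g - 40) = (g + 2)^2*(g^2 - g - 20) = (g + 2)^2*(g + 4)*(g - 5)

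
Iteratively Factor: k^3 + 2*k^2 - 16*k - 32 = (k + 4)*(k^2 - 2*k - 8) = (k - 4)*(k + 4)*(k + 2)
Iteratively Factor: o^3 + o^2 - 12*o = (o + 4)*(o^2 - 3*o) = (o - 3)*(o + 4)*(o)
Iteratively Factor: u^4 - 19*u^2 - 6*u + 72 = (u - 4)*(u^3 + 4*u^2 - 3*u - 18) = (u - 4)*(u + 3)*(u^2 + u - 6) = (u - 4)*(u + 3)^2*(u - 2)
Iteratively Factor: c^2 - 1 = (c - 1)*(c + 1)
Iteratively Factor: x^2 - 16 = (x - 4)*(x + 4)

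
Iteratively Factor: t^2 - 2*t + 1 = (t - 1)*(t - 1)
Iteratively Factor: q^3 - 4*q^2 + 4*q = (q - 2)*(q^2 - 2*q) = q*(q - 2)*(q - 2)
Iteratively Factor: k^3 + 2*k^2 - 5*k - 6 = (k + 3)*(k^2 - k - 2) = (k + 1)*(k + 3)*(k - 2)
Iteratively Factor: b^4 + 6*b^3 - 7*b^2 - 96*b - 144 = (b - 4)*(b^3 + 10*b^2 + 33*b + 36) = (b - 4)*(b + 3)*(b^2 + 7*b + 12) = (b - 4)*(b + 3)*(b + 4)*(b + 3)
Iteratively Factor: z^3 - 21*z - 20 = (z + 1)*(z^2 - z - 20) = (z - 5)*(z + 1)*(z + 4)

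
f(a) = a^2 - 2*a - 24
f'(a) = 2*a - 2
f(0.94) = -25.00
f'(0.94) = -0.12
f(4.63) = -11.82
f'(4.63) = 7.26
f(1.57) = -24.68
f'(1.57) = 1.14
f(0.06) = -24.12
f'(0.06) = -1.88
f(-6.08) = 25.13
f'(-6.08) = -14.16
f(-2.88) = -9.95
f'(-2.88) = -7.76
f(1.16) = -24.97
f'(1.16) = 0.32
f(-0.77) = -21.87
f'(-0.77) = -3.54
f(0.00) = -24.00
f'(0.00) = -2.00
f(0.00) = -24.00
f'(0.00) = -2.00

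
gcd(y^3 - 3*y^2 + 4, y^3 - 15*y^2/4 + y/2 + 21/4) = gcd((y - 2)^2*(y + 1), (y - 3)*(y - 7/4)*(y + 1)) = y + 1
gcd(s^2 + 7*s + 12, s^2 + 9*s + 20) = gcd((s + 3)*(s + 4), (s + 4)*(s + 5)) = s + 4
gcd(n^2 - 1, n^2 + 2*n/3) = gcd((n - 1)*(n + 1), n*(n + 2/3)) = 1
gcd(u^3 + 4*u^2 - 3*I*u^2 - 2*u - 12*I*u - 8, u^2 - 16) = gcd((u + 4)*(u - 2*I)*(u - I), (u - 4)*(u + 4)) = u + 4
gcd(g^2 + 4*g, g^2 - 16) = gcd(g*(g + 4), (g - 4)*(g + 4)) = g + 4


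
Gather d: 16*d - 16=16*d - 16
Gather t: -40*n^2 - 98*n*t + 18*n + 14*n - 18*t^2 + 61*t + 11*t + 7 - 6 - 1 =-40*n^2 + 32*n - 18*t^2 + t*(72 - 98*n)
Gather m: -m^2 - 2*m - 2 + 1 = -m^2 - 2*m - 1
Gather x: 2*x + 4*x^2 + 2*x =4*x^2 + 4*x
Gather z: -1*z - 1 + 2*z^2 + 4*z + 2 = 2*z^2 + 3*z + 1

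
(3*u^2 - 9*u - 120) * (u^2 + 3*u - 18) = 3*u^4 - 201*u^2 - 198*u + 2160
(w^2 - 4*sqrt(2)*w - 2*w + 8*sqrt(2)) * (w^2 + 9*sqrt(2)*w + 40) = w^4 - 2*w^3 + 5*sqrt(2)*w^3 - 32*w^2 - 10*sqrt(2)*w^2 - 160*sqrt(2)*w + 64*w + 320*sqrt(2)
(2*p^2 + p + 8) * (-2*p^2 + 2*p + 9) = -4*p^4 + 2*p^3 + 4*p^2 + 25*p + 72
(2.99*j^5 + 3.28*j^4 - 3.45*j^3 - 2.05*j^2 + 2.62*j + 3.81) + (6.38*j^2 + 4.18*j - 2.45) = 2.99*j^5 + 3.28*j^4 - 3.45*j^3 + 4.33*j^2 + 6.8*j + 1.36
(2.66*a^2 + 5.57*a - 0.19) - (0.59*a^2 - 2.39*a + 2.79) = 2.07*a^2 + 7.96*a - 2.98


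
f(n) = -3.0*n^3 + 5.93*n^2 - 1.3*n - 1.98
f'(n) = -9.0*n^2 + 11.86*n - 1.3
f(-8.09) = 1985.07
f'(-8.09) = -686.28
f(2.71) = -21.66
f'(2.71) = -35.26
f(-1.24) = 14.47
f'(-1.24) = -29.84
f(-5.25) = 602.40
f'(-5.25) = -311.63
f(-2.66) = 99.90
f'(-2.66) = -96.53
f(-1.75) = 34.53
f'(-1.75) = -49.62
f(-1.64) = 29.33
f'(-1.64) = -44.96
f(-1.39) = 19.34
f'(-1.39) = -35.17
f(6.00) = -444.30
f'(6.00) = -254.14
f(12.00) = -4347.66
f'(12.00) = -1154.98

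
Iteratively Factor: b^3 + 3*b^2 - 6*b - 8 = (b + 1)*(b^2 + 2*b - 8) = (b - 2)*(b + 1)*(b + 4)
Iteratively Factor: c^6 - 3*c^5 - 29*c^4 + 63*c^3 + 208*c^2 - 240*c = (c + 4)*(c^5 - 7*c^4 - c^3 + 67*c^2 - 60*c) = (c - 4)*(c + 4)*(c^4 - 3*c^3 - 13*c^2 + 15*c) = (c - 4)*(c + 3)*(c + 4)*(c^3 - 6*c^2 + 5*c) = (c - 4)*(c - 1)*(c + 3)*(c + 4)*(c^2 - 5*c) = c*(c - 4)*(c - 1)*(c + 3)*(c + 4)*(c - 5)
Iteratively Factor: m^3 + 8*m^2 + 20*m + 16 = (m + 2)*(m^2 + 6*m + 8) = (m + 2)*(m + 4)*(m + 2)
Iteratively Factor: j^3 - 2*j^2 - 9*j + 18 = (j - 2)*(j^2 - 9) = (j - 2)*(j + 3)*(j - 3)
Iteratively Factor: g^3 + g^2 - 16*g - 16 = (g - 4)*(g^2 + 5*g + 4) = (g - 4)*(g + 4)*(g + 1)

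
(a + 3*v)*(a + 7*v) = a^2 + 10*a*v + 21*v^2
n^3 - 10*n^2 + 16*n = n*(n - 8)*(n - 2)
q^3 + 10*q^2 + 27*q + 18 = (q + 1)*(q + 3)*(q + 6)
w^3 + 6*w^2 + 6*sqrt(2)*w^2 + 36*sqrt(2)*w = w*(w + 6)*(w + 6*sqrt(2))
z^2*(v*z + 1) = v*z^3 + z^2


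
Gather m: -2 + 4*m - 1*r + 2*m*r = m*(2*r + 4) - r - 2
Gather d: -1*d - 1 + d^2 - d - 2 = d^2 - 2*d - 3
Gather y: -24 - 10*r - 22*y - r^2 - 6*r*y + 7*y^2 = -r^2 - 10*r + 7*y^2 + y*(-6*r - 22) - 24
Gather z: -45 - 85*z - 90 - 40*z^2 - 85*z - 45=-40*z^2 - 170*z - 180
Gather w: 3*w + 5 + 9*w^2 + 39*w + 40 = 9*w^2 + 42*w + 45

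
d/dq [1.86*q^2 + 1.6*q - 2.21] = 3.72*q + 1.6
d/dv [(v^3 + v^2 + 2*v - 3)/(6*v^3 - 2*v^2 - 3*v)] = (-8*v^4 - 30*v^3 + 55*v^2 - 12*v - 9)/(v^2*(36*v^4 - 24*v^3 - 32*v^2 + 12*v + 9))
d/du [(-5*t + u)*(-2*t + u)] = -7*t + 2*u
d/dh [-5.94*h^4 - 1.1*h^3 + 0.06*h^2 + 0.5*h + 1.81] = -23.76*h^3 - 3.3*h^2 + 0.12*h + 0.5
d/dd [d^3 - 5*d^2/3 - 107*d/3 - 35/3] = 3*d^2 - 10*d/3 - 107/3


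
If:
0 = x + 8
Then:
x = -8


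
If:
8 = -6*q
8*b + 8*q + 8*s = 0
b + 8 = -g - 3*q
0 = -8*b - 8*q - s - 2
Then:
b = 22/21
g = -106/21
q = -4/3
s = 2/7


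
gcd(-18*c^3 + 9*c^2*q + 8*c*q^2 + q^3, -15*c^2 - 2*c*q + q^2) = 3*c + q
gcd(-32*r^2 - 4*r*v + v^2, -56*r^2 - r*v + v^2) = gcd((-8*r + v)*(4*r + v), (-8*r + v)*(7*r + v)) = 8*r - v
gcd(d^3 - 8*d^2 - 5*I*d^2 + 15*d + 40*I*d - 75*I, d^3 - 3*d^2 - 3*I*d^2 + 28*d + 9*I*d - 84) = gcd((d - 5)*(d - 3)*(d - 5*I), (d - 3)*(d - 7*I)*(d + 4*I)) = d - 3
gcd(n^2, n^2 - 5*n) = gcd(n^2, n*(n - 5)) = n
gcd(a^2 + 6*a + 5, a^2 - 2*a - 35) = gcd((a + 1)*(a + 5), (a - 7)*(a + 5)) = a + 5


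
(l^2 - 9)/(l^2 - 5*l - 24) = (l - 3)/(l - 8)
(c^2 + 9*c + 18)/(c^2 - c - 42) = (c + 3)/(c - 7)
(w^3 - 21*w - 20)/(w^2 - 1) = (w^2 - w - 20)/(w - 1)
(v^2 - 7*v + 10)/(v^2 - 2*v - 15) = (v - 2)/(v + 3)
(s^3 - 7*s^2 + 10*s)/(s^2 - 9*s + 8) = s*(s^2 - 7*s + 10)/(s^2 - 9*s + 8)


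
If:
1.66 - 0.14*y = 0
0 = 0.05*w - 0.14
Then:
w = 2.80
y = 11.86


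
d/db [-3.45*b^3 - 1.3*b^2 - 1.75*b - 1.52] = -10.35*b^2 - 2.6*b - 1.75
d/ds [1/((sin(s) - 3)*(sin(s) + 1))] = 2*(1 - sin(s))*cos(s)/((sin(s) - 3)^2*(sin(s) + 1)^2)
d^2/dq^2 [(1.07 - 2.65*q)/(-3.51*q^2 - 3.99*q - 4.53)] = ((2.65*q - 1.07)*(7.02*q + 3.99)*(14.04*q + 7.98) - (55.809*q + 13.6356)*(3.51*q^2 + 3.99*q + 4.53))/(3.51*q^2 + 3.99*q + 4.53)^3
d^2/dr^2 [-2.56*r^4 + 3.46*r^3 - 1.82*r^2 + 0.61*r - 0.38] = -30.72*r^2 + 20.76*r - 3.64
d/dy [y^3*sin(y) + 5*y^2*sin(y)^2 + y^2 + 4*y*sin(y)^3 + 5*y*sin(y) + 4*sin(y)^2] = y^3*cos(y) + 3*y^2*sin(y) + 5*y^2*sin(2*y) + 8*y*cos(y) - 5*y*cos(2*y) - 3*y*cos(3*y) + 7*y + 8*sin(y) + 4*sin(2*y) - sin(3*y)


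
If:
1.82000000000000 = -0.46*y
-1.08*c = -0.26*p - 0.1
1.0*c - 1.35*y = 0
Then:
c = -5.34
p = -22.57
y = -3.96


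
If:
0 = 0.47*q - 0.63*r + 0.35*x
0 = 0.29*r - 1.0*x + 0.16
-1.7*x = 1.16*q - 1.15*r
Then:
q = -0.35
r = -0.21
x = 0.10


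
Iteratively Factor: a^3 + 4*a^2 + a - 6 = (a + 2)*(a^2 + 2*a - 3) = (a + 2)*(a + 3)*(a - 1)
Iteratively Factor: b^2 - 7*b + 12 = (b - 4)*(b - 3)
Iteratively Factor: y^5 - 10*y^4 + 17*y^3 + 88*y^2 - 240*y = (y - 5)*(y^4 - 5*y^3 - 8*y^2 + 48*y) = (y - 5)*(y + 3)*(y^3 - 8*y^2 + 16*y) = y*(y - 5)*(y + 3)*(y^2 - 8*y + 16) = y*(y - 5)*(y - 4)*(y + 3)*(y - 4)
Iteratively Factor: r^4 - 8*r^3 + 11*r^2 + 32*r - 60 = (r - 5)*(r^3 - 3*r^2 - 4*r + 12) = (r - 5)*(r - 3)*(r^2 - 4) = (r - 5)*(r - 3)*(r - 2)*(r + 2)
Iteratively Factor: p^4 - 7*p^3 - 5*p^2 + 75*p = (p - 5)*(p^3 - 2*p^2 - 15*p) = (p - 5)^2*(p^2 + 3*p) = (p - 5)^2*(p + 3)*(p)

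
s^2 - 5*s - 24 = (s - 8)*(s + 3)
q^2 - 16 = (q - 4)*(q + 4)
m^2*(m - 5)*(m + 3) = m^4 - 2*m^3 - 15*m^2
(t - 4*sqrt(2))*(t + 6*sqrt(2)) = t^2 + 2*sqrt(2)*t - 48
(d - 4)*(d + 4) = d^2 - 16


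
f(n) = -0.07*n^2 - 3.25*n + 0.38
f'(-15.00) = -1.15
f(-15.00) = 33.38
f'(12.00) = -4.93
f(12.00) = -48.70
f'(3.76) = -3.78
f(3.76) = -12.83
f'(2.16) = -3.55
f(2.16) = -6.97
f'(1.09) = -3.40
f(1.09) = -3.25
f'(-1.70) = -3.01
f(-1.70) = 5.70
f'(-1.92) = -2.98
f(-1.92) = 6.36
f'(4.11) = -3.83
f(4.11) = -14.16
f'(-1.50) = -3.04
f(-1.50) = 5.10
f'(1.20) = -3.42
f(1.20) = -3.62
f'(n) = -0.14*n - 3.25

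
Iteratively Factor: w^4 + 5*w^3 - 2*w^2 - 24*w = (w + 3)*(w^3 + 2*w^2 - 8*w) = (w - 2)*(w + 3)*(w^2 + 4*w) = w*(w - 2)*(w + 3)*(w + 4)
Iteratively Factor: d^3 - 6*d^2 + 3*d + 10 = (d - 2)*(d^2 - 4*d - 5) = (d - 5)*(d - 2)*(d + 1)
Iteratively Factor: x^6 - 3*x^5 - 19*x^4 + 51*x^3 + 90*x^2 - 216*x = (x - 2)*(x^5 - x^4 - 21*x^3 + 9*x^2 + 108*x) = (x - 2)*(x + 3)*(x^4 - 4*x^3 - 9*x^2 + 36*x) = (x - 3)*(x - 2)*(x + 3)*(x^3 - x^2 - 12*x) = (x - 3)*(x - 2)*(x + 3)^2*(x^2 - 4*x) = (x - 4)*(x - 3)*(x - 2)*(x + 3)^2*(x)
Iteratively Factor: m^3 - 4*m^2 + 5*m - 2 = (m - 2)*(m^2 - 2*m + 1) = (m - 2)*(m - 1)*(m - 1)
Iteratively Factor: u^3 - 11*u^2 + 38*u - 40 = (u - 5)*(u^2 - 6*u + 8) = (u - 5)*(u - 2)*(u - 4)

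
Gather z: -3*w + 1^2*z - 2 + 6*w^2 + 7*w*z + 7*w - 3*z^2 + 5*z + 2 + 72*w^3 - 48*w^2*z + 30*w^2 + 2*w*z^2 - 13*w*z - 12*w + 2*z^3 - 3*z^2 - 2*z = 72*w^3 + 36*w^2 - 8*w + 2*z^3 + z^2*(2*w - 6) + z*(-48*w^2 - 6*w + 4)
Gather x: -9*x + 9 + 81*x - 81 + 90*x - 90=162*x - 162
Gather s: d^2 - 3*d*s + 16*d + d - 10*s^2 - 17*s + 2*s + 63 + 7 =d^2 + 17*d - 10*s^2 + s*(-3*d - 15) + 70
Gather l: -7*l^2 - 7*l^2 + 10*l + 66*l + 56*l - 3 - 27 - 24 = -14*l^2 + 132*l - 54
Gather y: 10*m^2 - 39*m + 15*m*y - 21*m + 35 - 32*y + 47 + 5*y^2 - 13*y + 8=10*m^2 - 60*m + 5*y^2 + y*(15*m - 45) + 90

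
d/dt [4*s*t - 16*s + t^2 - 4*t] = 4*s + 2*t - 4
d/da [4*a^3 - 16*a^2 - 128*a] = 12*a^2 - 32*a - 128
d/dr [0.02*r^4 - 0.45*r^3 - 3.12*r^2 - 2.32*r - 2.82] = 0.08*r^3 - 1.35*r^2 - 6.24*r - 2.32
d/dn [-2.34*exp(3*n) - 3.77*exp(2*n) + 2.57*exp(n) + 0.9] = (-7.02*exp(2*n) - 7.54*exp(n) + 2.57)*exp(n)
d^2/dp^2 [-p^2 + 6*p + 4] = -2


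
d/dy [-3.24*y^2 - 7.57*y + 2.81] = -6.48*y - 7.57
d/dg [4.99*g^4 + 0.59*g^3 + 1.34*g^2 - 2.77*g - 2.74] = 19.96*g^3 + 1.77*g^2 + 2.68*g - 2.77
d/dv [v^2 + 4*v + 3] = 2*v + 4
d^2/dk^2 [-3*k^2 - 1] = -6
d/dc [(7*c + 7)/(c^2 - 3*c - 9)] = 7*(c^2 - 3*c - (c + 1)*(2*c - 3) - 9)/(-c^2 + 3*c + 9)^2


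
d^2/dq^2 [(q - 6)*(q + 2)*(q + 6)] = 6*q + 4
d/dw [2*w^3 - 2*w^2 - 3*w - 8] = 6*w^2 - 4*w - 3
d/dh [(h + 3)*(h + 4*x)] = 2*h + 4*x + 3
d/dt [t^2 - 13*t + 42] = 2*t - 13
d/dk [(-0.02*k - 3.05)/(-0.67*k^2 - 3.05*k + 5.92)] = (0.0134*k^2 + 0.061*k - (0.02*k + 3.05)*(1.34*k + 3.05) - 0.1184)/(0.67*k^2 + 3.05*k - 5.92)^2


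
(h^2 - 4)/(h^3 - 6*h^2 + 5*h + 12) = (h^2 - 4)/(h^3 - 6*h^2 + 5*h + 12)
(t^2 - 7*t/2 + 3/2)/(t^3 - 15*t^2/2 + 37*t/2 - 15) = (2*t - 1)/(2*t^2 - 9*t + 10)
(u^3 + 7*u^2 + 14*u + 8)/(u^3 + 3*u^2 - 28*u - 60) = (u^2 + 5*u + 4)/(u^2 + u - 30)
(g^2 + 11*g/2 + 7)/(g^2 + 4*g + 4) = (g + 7/2)/(g + 2)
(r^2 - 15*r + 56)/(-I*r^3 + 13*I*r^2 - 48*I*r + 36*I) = I*(r^2 - 15*r + 56)/(r^3 - 13*r^2 + 48*r - 36)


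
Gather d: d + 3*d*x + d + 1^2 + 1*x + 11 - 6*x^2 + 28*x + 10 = d*(3*x + 2) - 6*x^2 + 29*x + 22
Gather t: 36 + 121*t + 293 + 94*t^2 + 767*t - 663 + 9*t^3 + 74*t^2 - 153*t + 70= 9*t^3 + 168*t^2 + 735*t - 264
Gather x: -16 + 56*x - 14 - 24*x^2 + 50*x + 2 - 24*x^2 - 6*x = -48*x^2 + 100*x - 28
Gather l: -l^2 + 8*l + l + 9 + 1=-l^2 + 9*l + 10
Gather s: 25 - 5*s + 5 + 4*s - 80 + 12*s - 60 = 11*s - 110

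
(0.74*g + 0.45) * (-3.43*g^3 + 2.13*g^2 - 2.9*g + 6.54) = -2.5382*g^4 + 0.0326999999999997*g^3 - 1.1875*g^2 + 3.5346*g + 2.943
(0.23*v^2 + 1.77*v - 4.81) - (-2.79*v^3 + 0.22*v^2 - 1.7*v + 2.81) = 2.79*v^3 + 0.01*v^2 + 3.47*v - 7.62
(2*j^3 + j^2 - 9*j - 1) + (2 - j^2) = 2*j^3 - 9*j + 1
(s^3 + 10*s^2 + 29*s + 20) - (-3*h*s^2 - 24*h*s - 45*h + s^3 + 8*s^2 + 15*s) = 3*h*s^2 + 24*h*s + 45*h + 2*s^2 + 14*s + 20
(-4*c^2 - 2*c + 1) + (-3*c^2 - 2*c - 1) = -7*c^2 - 4*c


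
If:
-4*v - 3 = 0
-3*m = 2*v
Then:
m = 1/2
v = -3/4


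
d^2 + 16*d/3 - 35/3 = (d - 5/3)*(d + 7)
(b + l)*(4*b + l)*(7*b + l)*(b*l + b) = 28*b^4*l + 28*b^4 + 39*b^3*l^2 + 39*b^3*l + 12*b^2*l^3 + 12*b^2*l^2 + b*l^4 + b*l^3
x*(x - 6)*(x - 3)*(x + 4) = x^4 - 5*x^3 - 18*x^2 + 72*x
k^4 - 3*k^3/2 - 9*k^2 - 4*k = k*(k - 4)*(k + 1/2)*(k + 2)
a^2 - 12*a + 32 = (a - 8)*(a - 4)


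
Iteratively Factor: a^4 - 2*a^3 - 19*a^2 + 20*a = (a - 5)*(a^3 + 3*a^2 - 4*a) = (a - 5)*(a + 4)*(a^2 - a) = a*(a - 5)*(a + 4)*(a - 1)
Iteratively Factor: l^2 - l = (l - 1)*(l)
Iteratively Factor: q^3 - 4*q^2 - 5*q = (q + 1)*(q^2 - 5*q) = (q - 5)*(q + 1)*(q)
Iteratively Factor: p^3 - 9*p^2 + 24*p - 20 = (p - 2)*(p^2 - 7*p + 10) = (p - 5)*(p - 2)*(p - 2)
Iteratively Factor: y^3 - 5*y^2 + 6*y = (y)*(y^2 - 5*y + 6) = y*(y - 2)*(y - 3)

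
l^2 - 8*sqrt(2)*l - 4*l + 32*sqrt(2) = (l - 4)*(l - 8*sqrt(2))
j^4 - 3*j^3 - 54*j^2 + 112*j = j*(j - 8)*(j - 2)*(j + 7)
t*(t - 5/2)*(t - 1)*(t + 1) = t^4 - 5*t^3/2 - t^2 + 5*t/2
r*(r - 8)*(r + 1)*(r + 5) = r^4 - 2*r^3 - 43*r^2 - 40*r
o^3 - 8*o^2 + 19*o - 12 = (o - 4)*(o - 3)*(o - 1)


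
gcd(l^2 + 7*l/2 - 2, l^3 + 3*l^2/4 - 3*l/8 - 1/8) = l - 1/2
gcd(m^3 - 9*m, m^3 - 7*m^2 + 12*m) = m^2 - 3*m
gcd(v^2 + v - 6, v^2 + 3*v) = v + 3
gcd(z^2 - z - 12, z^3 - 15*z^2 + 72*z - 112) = z - 4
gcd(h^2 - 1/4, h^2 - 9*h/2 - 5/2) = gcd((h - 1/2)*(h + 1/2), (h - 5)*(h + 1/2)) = h + 1/2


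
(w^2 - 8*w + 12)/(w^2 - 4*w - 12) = (w - 2)/(w + 2)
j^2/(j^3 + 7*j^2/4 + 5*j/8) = 8*j/(8*j^2 + 14*j + 5)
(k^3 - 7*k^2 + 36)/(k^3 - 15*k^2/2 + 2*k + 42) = 2*(k - 3)/(2*k - 7)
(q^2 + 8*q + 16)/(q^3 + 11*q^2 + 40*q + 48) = 1/(q + 3)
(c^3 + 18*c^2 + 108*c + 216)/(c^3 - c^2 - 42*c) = (c^2 + 12*c + 36)/(c*(c - 7))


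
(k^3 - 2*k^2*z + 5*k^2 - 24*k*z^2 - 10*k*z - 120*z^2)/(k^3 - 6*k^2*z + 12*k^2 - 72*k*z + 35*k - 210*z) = (k + 4*z)/(k + 7)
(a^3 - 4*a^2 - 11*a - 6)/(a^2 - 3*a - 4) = (a^2 - 5*a - 6)/(a - 4)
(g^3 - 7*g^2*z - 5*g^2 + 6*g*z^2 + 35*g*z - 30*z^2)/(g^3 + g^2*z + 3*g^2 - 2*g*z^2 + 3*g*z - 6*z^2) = (g^2 - 6*g*z - 5*g + 30*z)/(g^2 + 2*g*z + 3*g + 6*z)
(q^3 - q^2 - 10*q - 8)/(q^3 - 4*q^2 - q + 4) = (q + 2)/(q - 1)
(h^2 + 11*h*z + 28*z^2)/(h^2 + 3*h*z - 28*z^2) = (-h - 4*z)/(-h + 4*z)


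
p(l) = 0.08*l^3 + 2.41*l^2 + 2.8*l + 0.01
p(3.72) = 47.89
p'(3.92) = 25.38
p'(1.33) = 9.64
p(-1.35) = 0.43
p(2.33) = 20.63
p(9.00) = 278.74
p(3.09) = 34.03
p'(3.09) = 19.99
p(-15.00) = 230.26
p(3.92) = 52.84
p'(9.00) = 65.62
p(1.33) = 8.19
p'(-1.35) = -3.27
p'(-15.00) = -15.50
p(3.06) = 33.44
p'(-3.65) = -11.60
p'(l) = 0.24*l^2 + 4.82*l + 2.8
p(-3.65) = 18.01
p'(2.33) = 15.33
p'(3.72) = 24.05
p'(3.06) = 19.80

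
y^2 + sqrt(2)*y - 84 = (y - 6*sqrt(2))*(y + 7*sqrt(2))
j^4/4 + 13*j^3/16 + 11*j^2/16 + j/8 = j*(j/4 + 1/2)*(j + 1/4)*(j + 1)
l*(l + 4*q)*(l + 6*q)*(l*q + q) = l^4*q + 10*l^3*q^2 + l^3*q + 24*l^2*q^3 + 10*l^2*q^2 + 24*l*q^3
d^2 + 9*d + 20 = (d + 4)*(d + 5)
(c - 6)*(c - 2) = c^2 - 8*c + 12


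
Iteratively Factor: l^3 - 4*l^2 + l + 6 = (l - 2)*(l^2 - 2*l - 3) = (l - 2)*(l + 1)*(l - 3)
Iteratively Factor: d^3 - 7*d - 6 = (d + 1)*(d^2 - d - 6) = (d + 1)*(d + 2)*(d - 3)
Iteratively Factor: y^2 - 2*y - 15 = (y - 5)*(y + 3)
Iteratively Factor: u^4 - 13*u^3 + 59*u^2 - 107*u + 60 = (u - 4)*(u^3 - 9*u^2 + 23*u - 15) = (u - 4)*(u - 1)*(u^2 - 8*u + 15) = (u - 5)*(u - 4)*(u - 1)*(u - 3)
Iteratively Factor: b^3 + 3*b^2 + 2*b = (b + 1)*(b^2 + 2*b) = (b + 1)*(b + 2)*(b)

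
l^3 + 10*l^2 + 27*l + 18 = (l + 1)*(l + 3)*(l + 6)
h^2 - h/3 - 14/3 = (h - 7/3)*(h + 2)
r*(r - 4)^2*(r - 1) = r^4 - 9*r^3 + 24*r^2 - 16*r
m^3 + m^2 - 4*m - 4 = (m - 2)*(m + 1)*(m + 2)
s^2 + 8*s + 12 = (s + 2)*(s + 6)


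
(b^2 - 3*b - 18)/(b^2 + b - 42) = (b + 3)/(b + 7)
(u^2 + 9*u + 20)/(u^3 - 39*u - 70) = (u + 4)/(u^2 - 5*u - 14)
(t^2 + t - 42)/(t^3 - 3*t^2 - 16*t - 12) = (t + 7)/(t^2 + 3*t + 2)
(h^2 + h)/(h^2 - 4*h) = (h + 1)/(h - 4)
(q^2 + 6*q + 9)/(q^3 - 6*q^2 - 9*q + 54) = (q + 3)/(q^2 - 9*q + 18)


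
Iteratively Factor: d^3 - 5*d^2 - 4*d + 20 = (d + 2)*(d^2 - 7*d + 10) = (d - 2)*(d + 2)*(d - 5)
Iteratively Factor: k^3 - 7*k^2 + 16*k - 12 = (k - 2)*(k^2 - 5*k + 6) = (k - 2)^2*(k - 3)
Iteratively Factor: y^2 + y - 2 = (y - 1)*(y + 2)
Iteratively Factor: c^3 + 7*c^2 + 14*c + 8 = (c + 1)*(c^2 + 6*c + 8) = (c + 1)*(c + 2)*(c + 4)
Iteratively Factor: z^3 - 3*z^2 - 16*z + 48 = (z - 4)*(z^2 + z - 12) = (z - 4)*(z + 4)*(z - 3)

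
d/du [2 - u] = -1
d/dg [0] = 0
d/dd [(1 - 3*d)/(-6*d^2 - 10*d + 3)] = (-18*d^2 + 12*d + 1)/(36*d^4 + 120*d^3 + 64*d^2 - 60*d + 9)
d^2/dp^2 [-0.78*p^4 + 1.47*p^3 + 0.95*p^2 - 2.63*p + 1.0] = -9.36*p^2 + 8.82*p + 1.9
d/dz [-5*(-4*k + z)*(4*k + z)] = -10*z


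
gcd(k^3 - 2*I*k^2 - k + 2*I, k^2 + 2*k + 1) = k + 1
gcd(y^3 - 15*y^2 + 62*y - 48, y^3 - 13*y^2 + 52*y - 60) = y - 6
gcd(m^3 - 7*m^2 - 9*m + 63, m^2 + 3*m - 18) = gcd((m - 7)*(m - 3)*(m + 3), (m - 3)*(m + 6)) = m - 3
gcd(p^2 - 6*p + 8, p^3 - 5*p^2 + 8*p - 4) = p - 2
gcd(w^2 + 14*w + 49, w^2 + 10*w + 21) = w + 7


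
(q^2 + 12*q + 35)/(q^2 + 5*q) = (q + 7)/q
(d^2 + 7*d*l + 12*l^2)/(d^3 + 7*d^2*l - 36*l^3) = (d + 4*l)/(d^2 + 4*d*l - 12*l^2)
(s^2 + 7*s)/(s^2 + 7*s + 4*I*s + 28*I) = s/(s + 4*I)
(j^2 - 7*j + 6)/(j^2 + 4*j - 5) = (j - 6)/(j + 5)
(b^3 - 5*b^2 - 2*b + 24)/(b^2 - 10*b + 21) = (b^2 - 2*b - 8)/(b - 7)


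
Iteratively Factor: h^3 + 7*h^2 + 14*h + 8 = (h + 4)*(h^2 + 3*h + 2) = (h + 1)*(h + 4)*(h + 2)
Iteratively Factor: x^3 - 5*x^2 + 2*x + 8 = (x - 4)*(x^2 - x - 2) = (x - 4)*(x - 2)*(x + 1)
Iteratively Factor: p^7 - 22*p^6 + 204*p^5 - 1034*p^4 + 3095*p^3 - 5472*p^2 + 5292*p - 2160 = (p - 3)*(p^6 - 19*p^5 + 147*p^4 - 593*p^3 + 1316*p^2 - 1524*p + 720) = (p - 3)^2*(p^5 - 16*p^4 + 99*p^3 - 296*p^2 + 428*p - 240) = (p - 3)^3*(p^4 - 13*p^3 + 60*p^2 - 116*p + 80) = (p - 3)^3*(p - 2)*(p^3 - 11*p^2 + 38*p - 40) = (p - 3)^3*(p - 2)^2*(p^2 - 9*p + 20) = (p - 5)*(p - 3)^3*(p - 2)^2*(p - 4)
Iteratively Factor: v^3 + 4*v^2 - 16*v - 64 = (v + 4)*(v^2 - 16) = (v + 4)^2*(v - 4)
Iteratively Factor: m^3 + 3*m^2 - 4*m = (m - 1)*(m^2 + 4*m) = (m - 1)*(m + 4)*(m)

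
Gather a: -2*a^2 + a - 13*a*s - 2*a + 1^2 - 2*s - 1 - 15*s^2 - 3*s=-2*a^2 + a*(-13*s - 1) - 15*s^2 - 5*s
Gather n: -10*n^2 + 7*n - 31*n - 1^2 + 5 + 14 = -10*n^2 - 24*n + 18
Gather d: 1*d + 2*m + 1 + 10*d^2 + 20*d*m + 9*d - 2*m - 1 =10*d^2 + d*(20*m + 10)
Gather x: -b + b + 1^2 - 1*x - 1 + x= 0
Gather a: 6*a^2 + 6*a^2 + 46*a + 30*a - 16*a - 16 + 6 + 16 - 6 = 12*a^2 + 60*a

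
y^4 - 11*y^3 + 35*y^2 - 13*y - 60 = (y - 5)*(y - 4)*(y - 3)*(y + 1)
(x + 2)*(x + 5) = x^2 + 7*x + 10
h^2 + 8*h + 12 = (h + 2)*(h + 6)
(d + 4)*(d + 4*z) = d^2 + 4*d*z + 4*d + 16*z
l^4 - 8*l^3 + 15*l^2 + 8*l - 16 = (l - 4)^2*(l - 1)*(l + 1)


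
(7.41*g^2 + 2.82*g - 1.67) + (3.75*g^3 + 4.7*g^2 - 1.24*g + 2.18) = 3.75*g^3 + 12.11*g^2 + 1.58*g + 0.51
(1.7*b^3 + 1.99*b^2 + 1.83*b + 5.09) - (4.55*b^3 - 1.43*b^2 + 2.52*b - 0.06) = -2.85*b^3 + 3.42*b^2 - 0.69*b + 5.15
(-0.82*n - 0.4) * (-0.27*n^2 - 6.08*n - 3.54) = 0.2214*n^3 + 5.0936*n^2 + 5.3348*n + 1.416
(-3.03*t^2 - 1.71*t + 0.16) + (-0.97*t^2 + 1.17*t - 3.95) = -4.0*t^2 - 0.54*t - 3.79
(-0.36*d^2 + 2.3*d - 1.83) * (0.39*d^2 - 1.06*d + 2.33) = -0.1404*d^4 + 1.2786*d^3 - 3.9905*d^2 + 7.2988*d - 4.2639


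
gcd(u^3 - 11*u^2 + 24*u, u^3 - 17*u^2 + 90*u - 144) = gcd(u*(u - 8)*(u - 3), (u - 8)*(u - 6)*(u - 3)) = u^2 - 11*u + 24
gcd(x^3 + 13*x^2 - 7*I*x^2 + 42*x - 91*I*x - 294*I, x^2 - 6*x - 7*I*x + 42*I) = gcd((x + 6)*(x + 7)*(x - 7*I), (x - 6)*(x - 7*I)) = x - 7*I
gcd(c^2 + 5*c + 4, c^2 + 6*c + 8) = c + 4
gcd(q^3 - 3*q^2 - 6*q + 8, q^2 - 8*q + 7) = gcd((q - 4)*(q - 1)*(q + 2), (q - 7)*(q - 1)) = q - 1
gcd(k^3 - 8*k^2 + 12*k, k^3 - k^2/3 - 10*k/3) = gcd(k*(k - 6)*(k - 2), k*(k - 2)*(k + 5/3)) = k^2 - 2*k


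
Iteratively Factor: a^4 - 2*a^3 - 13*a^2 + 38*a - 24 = (a - 2)*(a^3 - 13*a + 12) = (a - 3)*(a - 2)*(a^2 + 3*a - 4) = (a - 3)*(a - 2)*(a + 4)*(a - 1)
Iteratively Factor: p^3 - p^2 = (p)*(p^2 - p) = p^2*(p - 1)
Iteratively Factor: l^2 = (l)*(l)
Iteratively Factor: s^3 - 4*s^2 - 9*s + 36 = (s - 4)*(s^2 - 9) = (s - 4)*(s + 3)*(s - 3)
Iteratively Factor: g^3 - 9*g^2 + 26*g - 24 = (g - 4)*(g^2 - 5*g + 6) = (g - 4)*(g - 2)*(g - 3)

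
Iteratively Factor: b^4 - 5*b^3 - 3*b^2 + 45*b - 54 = (b - 3)*(b^3 - 2*b^2 - 9*b + 18) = (b - 3)^2*(b^2 + b - 6) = (b - 3)^2*(b + 3)*(b - 2)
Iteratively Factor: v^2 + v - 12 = (v - 3)*(v + 4)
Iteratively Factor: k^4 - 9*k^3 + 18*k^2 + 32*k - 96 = (k - 3)*(k^3 - 6*k^2 + 32) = (k - 3)*(k + 2)*(k^2 - 8*k + 16) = (k - 4)*(k - 3)*(k + 2)*(k - 4)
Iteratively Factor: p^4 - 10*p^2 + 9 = (p - 3)*(p^3 + 3*p^2 - p - 3) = (p - 3)*(p + 3)*(p^2 - 1) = (p - 3)*(p + 1)*(p + 3)*(p - 1)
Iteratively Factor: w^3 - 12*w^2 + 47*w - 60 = (w - 4)*(w^2 - 8*w + 15) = (w - 5)*(w - 4)*(w - 3)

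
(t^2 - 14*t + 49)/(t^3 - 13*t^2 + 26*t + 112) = (t - 7)/(t^2 - 6*t - 16)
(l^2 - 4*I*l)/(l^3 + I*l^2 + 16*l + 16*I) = l/(l^2 + 5*I*l - 4)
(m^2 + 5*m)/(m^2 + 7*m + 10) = m/(m + 2)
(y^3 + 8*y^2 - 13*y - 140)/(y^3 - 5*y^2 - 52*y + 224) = (y + 5)/(y - 8)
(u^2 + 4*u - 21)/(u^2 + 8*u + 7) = (u - 3)/(u + 1)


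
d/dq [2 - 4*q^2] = -8*q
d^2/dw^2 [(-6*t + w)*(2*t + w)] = 2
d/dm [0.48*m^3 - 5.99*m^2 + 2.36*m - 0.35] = 1.44*m^2 - 11.98*m + 2.36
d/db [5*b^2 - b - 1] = 10*b - 1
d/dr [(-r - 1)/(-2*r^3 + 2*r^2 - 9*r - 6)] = (2*r^3 - 2*r^2 + 9*r - (r + 1)*(6*r^2 - 4*r + 9) + 6)/(2*r^3 - 2*r^2 + 9*r + 6)^2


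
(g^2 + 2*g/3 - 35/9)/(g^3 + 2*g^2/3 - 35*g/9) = 1/g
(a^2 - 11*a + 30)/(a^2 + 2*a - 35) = (a - 6)/(a + 7)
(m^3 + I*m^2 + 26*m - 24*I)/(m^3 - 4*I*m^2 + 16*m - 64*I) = (m^2 + 5*I*m + 6)/(m^2 + 16)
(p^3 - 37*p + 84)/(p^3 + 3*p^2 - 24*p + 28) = (p^2 - 7*p + 12)/(p^2 - 4*p + 4)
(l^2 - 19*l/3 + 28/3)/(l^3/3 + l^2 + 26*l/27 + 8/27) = 9*(3*l^2 - 19*l + 28)/(9*l^3 + 27*l^2 + 26*l + 8)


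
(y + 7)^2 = y^2 + 14*y + 49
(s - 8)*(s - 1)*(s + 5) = s^3 - 4*s^2 - 37*s + 40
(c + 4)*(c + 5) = c^2 + 9*c + 20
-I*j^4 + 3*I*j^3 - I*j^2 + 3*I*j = j*(j - 3)*(j - I)*(-I*j + 1)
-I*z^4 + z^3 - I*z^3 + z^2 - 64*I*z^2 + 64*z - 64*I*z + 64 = (z - 8*I)*(z + I)*(z + 8*I)*(-I*z - I)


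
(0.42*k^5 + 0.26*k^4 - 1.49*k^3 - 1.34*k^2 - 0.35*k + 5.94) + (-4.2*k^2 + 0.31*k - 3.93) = 0.42*k^5 + 0.26*k^4 - 1.49*k^3 - 5.54*k^2 - 0.04*k + 2.01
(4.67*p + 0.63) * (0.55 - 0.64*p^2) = -2.9888*p^3 - 0.4032*p^2 + 2.5685*p + 0.3465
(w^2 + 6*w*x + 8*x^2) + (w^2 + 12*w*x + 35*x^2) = 2*w^2 + 18*w*x + 43*x^2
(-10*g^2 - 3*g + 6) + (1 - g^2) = -11*g^2 - 3*g + 7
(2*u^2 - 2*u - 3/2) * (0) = 0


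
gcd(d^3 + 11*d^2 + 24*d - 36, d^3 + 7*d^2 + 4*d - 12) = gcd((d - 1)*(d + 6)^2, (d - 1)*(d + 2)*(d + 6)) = d^2 + 5*d - 6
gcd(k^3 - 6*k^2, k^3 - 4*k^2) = k^2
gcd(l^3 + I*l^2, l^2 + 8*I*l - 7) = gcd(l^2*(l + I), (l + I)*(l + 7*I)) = l + I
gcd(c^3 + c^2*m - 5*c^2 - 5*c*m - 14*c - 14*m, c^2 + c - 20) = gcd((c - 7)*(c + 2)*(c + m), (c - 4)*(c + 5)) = 1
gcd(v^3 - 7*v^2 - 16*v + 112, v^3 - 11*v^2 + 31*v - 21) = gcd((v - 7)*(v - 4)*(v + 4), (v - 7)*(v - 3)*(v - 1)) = v - 7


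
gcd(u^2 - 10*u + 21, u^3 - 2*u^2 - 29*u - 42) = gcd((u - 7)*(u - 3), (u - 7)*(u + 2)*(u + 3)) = u - 7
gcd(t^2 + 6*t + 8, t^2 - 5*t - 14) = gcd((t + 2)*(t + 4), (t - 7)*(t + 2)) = t + 2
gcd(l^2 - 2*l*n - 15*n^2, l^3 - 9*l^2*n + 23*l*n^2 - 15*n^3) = l - 5*n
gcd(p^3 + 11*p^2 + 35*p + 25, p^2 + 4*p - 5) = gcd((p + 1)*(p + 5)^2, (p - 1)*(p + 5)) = p + 5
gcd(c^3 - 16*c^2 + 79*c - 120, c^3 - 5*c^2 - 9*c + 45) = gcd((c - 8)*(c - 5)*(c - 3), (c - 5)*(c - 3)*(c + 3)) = c^2 - 8*c + 15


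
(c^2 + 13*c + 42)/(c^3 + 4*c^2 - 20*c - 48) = (c + 7)/(c^2 - 2*c - 8)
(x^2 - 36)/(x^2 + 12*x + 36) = (x - 6)/(x + 6)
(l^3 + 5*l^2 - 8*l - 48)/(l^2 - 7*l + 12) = (l^2 + 8*l + 16)/(l - 4)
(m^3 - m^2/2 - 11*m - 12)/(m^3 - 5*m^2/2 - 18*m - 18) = (m - 4)/(m - 6)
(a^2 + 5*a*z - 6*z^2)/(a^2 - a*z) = (a + 6*z)/a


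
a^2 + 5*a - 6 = (a - 1)*(a + 6)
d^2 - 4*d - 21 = (d - 7)*(d + 3)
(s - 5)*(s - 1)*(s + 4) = s^3 - 2*s^2 - 19*s + 20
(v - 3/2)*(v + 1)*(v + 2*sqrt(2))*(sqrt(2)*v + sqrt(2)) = sqrt(2)*v^4 + sqrt(2)*v^3/2 + 4*v^3 - 2*sqrt(2)*v^2 + 2*v^2 - 8*v - 3*sqrt(2)*v/2 - 6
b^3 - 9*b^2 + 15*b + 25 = (b - 5)^2*(b + 1)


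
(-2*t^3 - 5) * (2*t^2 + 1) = -4*t^5 - 2*t^3 - 10*t^2 - 5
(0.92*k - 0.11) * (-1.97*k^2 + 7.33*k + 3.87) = -1.8124*k^3 + 6.9603*k^2 + 2.7541*k - 0.4257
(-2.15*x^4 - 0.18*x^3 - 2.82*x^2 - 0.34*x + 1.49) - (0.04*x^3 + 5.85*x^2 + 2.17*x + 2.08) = -2.15*x^4 - 0.22*x^3 - 8.67*x^2 - 2.51*x - 0.59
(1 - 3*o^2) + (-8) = -3*o^2 - 7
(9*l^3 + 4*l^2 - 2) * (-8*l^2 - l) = -72*l^5 - 41*l^4 - 4*l^3 + 16*l^2 + 2*l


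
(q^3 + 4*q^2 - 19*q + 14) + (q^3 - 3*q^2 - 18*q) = 2*q^3 + q^2 - 37*q + 14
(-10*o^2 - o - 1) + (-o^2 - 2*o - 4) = -11*o^2 - 3*o - 5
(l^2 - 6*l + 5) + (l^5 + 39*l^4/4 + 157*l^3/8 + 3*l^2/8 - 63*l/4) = l^5 + 39*l^4/4 + 157*l^3/8 + 11*l^2/8 - 87*l/4 + 5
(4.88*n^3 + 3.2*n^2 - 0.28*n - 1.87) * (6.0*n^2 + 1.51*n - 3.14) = 29.28*n^5 + 26.5688*n^4 - 12.1712*n^3 - 21.6908*n^2 - 1.9445*n + 5.8718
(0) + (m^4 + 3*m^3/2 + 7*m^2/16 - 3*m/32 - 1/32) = m^4 + 3*m^3/2 + 7*m^2/16 - 3*m/32 - 1/32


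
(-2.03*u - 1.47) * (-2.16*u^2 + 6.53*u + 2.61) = 4.3848*u^3 - 10.0807*u^2 - 14.8974*u - 3.8367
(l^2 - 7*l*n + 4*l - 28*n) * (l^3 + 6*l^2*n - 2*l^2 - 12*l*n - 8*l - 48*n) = l^5 - l^4*n + 2*l^4 - 42*l^3*n^2 - 2*l^3*n - 16*l^3 - 84*l^2*n^2 + 16*l^2*n - 32*l^2 + 672*l*n^2 + 32*l*n + 1344*n^2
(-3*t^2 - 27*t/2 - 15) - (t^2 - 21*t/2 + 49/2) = -4*t^2 - 3*t - 79/2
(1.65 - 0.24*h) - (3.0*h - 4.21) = 5.86 - 3.24*h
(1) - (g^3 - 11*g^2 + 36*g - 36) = -g^3 + 11*g^2 - 36*g + 37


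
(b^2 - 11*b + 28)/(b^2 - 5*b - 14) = (b - 4)/(b + 2)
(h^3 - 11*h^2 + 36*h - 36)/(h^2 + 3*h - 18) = (h^2 - 8*h + 12)/(h + 6)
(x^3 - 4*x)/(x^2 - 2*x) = x + 2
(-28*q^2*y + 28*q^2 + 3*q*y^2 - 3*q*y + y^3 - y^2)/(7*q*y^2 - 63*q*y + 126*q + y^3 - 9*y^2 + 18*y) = (-4*q*y + 4*q + y^2 - y)/(y^2 - 9*y + 18)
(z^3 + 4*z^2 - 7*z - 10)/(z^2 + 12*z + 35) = (z^2 - z - 2)/(z + 7)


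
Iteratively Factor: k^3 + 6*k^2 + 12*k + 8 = (k + 2)*(k^2 + 4*k + 4) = (k + 2)^2*(k + 2)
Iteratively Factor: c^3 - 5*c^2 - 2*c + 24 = (c + 2)*(c^2 - 7*c + 12) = (c - 4)*(c + 2)*(c - 3)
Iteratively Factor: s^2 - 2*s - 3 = (s + 1)*(s - 3)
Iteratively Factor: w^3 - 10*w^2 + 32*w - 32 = (w - 2)*(w^2 - 8*w + 16) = (w - 4)*(w - 2)*(w - 4)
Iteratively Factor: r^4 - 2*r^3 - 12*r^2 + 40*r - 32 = (r - 2)*(r^3 - 12*r + 16) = (r - 2)*(r + 4)*(r^2 - 4*r + 4) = (r - 2)^2*(r + 4)*(r - 2)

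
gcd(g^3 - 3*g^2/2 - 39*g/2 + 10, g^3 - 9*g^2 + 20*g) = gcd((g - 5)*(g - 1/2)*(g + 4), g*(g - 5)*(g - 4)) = g - 5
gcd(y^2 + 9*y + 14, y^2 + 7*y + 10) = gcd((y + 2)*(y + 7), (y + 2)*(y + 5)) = y + 2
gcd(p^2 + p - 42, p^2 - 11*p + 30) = p - 6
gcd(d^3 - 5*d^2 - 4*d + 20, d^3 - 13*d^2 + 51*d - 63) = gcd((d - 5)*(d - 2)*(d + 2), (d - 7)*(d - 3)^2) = 1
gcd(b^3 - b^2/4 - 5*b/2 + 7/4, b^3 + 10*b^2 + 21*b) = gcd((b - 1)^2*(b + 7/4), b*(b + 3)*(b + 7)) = 1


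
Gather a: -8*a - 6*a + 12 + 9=21 - 14*a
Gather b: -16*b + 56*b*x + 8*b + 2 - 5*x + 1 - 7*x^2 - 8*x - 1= b*(56*x - 8) - 7*x^2 - 13*x + 2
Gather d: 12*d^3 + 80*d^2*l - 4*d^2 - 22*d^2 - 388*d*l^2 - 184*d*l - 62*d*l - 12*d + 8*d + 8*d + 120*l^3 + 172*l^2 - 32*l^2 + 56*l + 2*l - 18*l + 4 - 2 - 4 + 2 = 12*d^3 + d^2*(80*l - 26) + d*(-388*l^2 - 246*l + 4) + 120*l^3 + 140*l^2 + 40*l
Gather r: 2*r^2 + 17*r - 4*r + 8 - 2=2*r^2 + 13*r + 6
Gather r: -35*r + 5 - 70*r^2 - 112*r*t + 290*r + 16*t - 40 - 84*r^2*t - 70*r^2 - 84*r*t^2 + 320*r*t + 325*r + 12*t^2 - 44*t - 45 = r^2*(-84*t - 140) + r*(-84*t^2 + 208*t + 580) + 12*t^2 - 28*t - 80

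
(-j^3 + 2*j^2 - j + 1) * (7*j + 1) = -7*j^4 + 13*j^3 - 5*j^2 + 6*j + 1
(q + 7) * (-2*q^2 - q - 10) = -2*q^3 - 15*q^2 - 17*q - 70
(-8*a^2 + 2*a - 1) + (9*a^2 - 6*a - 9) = a^2 - 4*a - 10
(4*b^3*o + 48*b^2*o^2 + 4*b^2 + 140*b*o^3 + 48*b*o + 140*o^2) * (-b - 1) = -4*b^4*o - 48*b^3*o^2 - 4*b^3*o - 4*b^3 - 140*b^2*o^3 - 48*b^2*o^2 - 48*b^2*o - 4*b^2 - 140*b*o^3 - 140*b*o^2 - 48*b*o - 140*o^2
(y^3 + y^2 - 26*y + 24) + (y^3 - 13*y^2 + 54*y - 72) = 2*y^3 - 12*y^2 + 28*y - 48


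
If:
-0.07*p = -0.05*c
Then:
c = 1.4*p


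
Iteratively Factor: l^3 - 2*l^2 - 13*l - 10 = (l - 5)*(l^2 + 3*l + 2) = (l - 5)*(l + 2)*(l + 1)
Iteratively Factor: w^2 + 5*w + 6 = (w + 3)*(w + 2)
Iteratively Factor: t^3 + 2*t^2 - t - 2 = (t + 1)*(t^2 + t - 2) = (t - 1)*(t + 1)*(t + 2)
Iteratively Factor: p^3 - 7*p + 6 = (p - 2)*(p^2 + 2*p - 3) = (p - 2)*(p + 3)*(p - 1)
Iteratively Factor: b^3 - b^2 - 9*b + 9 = (b - 3)*(b^2 + 2*b - 3) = (b - 3)*(b + 3)*(b - 1)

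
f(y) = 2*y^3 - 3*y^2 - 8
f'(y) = 6*y^2 - 6*y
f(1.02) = -9.00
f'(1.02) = 0.12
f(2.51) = 4.73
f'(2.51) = 22.74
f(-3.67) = -147.27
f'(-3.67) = 102.83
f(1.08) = -8.98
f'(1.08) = 0.52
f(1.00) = -9.00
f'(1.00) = 0.00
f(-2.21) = -44.24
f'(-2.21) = 42.56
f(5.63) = 253.82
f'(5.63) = 156.40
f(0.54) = -8.56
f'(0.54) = -1.49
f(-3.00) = -89.00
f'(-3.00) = 72.00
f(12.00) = 3016.00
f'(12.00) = 792.00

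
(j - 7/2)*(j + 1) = j^2 - 5*j/2 - 7/2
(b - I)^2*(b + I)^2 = b^4 + 2*b^2 + 1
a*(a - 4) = a^2 - 4*a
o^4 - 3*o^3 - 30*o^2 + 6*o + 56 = (o - 7)*(o + 4)*(o - sqrt(2))*(o + sqrt(2))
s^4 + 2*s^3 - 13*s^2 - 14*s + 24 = (s - 3)*(s - 1)*(s + 2)*(s + 4)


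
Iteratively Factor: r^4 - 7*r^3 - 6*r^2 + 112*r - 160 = (r - 4)*(r^3 - 3*r^2 - 18*r + 40) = (r - 4)*(r - 2)*(r^2 - r - 20) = (r - 4)*(r - 2)*(r + 4)*(r - 5)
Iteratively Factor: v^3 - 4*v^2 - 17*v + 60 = (v - 3)*(v^2 - v - 20) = (v - 3)*(v + 4)*(v - 5)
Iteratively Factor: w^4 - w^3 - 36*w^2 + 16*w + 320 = (w - 4)*(w^3 + 3*w^2 - 24*w - 80) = (w - 4)*(w + 4)*(w^2 - w - 20) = (w - 4)*(w + 4)^2*(w - 5)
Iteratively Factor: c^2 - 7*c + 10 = (c - 5)*(c - 2)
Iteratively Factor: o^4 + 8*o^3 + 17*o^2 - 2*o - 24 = (o + 3)*(o^3 + 5*o^2 + 2*o - 8) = (o - 1)*(o + 3)*(o^2 + 6*o + 8) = (o - 1)*(o + 2)*(o + 3)*(o + 4)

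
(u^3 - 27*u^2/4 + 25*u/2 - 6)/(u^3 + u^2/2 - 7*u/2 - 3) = (4*u^2 - 19*u + 12)/(2*(2*u^2 + 5*u + 3))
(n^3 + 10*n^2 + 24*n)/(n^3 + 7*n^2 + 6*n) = (n + 4)/(n + 1)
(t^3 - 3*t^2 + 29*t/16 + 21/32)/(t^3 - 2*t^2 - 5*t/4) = (-32*t^3 + 96*t^2 - 58*t - 21)/(8*t*(-4*t^2 + 8*t + 5))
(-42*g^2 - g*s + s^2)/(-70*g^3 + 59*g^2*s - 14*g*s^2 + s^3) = (6*g + s)/(10*g^2 - 7*g*s + s^2)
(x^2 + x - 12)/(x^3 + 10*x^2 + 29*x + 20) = (x - 3)/(x^2 + 6*x + 5)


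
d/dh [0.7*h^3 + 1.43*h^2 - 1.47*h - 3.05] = 2.1*h^2 + 2.86*h - 1.47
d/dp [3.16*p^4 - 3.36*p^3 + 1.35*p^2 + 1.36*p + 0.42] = 12.64*p^3 - 10.08*p^2 + 2.7*p + 1.36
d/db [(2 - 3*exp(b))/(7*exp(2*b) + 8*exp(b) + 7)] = (21*exp(2*b) - 28*exp(b) - 37)*exp(b)/(49*exp(4*b) + 112*exp(3*b) + 162*exp(2*b) + 112*exp(b) + 49)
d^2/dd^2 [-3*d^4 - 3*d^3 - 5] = 18*d*(-2*d - 1)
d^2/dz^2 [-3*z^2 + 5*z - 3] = -6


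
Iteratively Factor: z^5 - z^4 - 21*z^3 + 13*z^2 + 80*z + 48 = (z + 1)*(z^4 - 2*z^3 - 19*z^2 + 32*z + 48) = (z - 4)*(z + 1)*(z^3 + 2*z^2 - 11*z - 12) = (z - 4)*(z - 3)*(z + 1)*(z^2 + 5*z + 4) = (z - 4)*(z - 3)*(z + 1)*(z + 4)*(z + 1)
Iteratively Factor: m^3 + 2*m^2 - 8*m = (m)*(m^2 + 2*m - 8) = m*(m - 2)*(m + 4)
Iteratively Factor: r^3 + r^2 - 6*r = (r - 2)*(r^2 + 3*r) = r*(r - 2)*(r + 3)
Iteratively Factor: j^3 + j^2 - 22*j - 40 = (j - 5)*(j^2 + 6*j + 8) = (j - 5)*(j + 4)*(j + 2)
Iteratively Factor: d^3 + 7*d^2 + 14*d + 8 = (d + 2)*(d^2 + 5*d + 4) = (d + 1)*(d + 2)*(d + 4)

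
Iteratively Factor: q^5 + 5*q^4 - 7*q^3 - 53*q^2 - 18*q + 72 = (q + 4)*(q^4 + q^3 - 11*q^2 - 9*q + 18) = (q + 3)*(q + 4)*(q^3 - 2*q^2 - 5*q + 6) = (q - 1)*(q + 3)*(q + 4)*(q^2 - q - 6) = (q - 1)*(q + 2)*(q + 3)*(q + 4)*(q - 3)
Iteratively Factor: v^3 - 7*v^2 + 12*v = (v)*(v^2 - 7*v + 12) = v*(v - 4)*(v - 3)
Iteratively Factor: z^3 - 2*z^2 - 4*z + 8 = (z - 2)*(z^2 - 4) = (z - 2)*(z + 2)*(z - 2)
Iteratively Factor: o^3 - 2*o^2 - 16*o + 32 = (o - 2)*(o^2 - 16) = (o - 2)*(o + 4)*(o - 4)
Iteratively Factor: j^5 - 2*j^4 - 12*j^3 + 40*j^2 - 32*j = (j - 2)*(j^4 - 12*j^2 + 16*j) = j*(j - 2)*(j^3 - 12*j + 16) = j*(j - 2)^2*(j^2 + 2*j - 8) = j*(j - 2)^3*(j + 4)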